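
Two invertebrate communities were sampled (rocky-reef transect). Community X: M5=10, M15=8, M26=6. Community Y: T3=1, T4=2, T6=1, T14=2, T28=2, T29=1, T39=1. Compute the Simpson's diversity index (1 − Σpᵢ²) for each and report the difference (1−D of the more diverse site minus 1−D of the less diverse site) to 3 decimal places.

Community X: N=24, proportions 0.41667, 0.33333, 0.25, giving 1−D = 0.65278 (working shown to 5 dp, full precision carried).
Community Y: N=10, proportions 0.1, 0.2, 0.1, 0.2, 0.2, 0.1, 0.1, giving 1−D = 0.84000.
Difference = |0.65278 − 0.84000| = 0.18722, i.e. 0.187 to 3 decimal places.

0.187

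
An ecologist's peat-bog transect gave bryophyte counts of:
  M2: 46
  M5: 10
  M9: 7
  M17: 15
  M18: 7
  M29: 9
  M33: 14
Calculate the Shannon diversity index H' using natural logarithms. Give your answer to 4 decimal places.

1.6846

Total N = 46+10+7+15+7+9+14 = 108, so the proportions are 0.425926, 0.092593, 0.064815, 0.138889, 0.064815, 0.083333, 0.12963 (working shown to 6 dp, full precision carried).
Each pᵢ ln pᵢ term: 0.425926×(-0.853490)=-0.363523, 0.092593×(-2.379546)=-0.220328, 0.064815×(-2.736221)=-0.177348, 0.138889×(-1.974081)=-0.274178, 0.064815×(-2.736221)=-0.177348, 0.083333×(-2.484907)=-0.207076, 0.12963×(-2.043074)=-0.264843.
Sum = -1.684644, so H' = 1.6846.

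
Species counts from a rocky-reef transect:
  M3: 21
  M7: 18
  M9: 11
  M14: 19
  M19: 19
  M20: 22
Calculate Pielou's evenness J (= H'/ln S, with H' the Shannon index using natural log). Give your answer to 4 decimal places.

Total N = 21+18+11+19+19+22 = 110, so the proportions are 0.190909, 0.163636, 0.1, 0.172727, 0.172727, 0.2 (working shown to 6 dp, full precision carried).
H' = −Σ pᵢ ln pᵢ = −((-0.316137) + (-0.296200) + (-0.230259) + (-0.303316) + (-0.303316) + (-0.321888)) = 1.771116.
With S = 6 species, ln S = 1.791759, so J = 1.771116/1.791759 = 0.988478, i.e. 0.9885 to 4 decimal places.

0.9885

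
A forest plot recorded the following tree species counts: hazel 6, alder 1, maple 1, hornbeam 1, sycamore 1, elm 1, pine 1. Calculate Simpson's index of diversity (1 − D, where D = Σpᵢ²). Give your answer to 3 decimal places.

0.708

Total N = 6+1+1+1+1+1+1 = 12, so the proportions are 0.5, 0.08333, 0.08333, 0.08333, 0.08333, 0.08333, 0.08333 (working shown to 5 dp, full precision carried).
D = 0.5² + 0.08333² + 0.08333² + 0.08333² + 0.08333² + 0.08333² + 0.08333² = 0.25000 + 0.00694 + 0.00694 + 0.00694 + 0.00694 + 0.00694 + 0.00694 = 0.29167.
So 1 − D = 0.70833, i.e. 0.708 to 3 decimal places.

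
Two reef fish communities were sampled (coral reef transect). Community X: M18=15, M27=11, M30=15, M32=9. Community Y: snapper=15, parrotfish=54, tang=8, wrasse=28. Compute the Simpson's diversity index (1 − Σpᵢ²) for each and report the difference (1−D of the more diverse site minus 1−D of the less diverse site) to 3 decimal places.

Community X: N=50, proportions 0.3, 0.22, 0.3, 0.18, giving 1−D = 0.73920 (working shown to 5 dp, full precision carried).
Community Y: N=105, proportions 0.14286, 0.51429, 0.07619, 0.26667, giving 1−D = 0.63819.
Difference = |0.73920 − 0.63819| = 0.10101, i.e. 0.101 to 3 decimal places.

0.101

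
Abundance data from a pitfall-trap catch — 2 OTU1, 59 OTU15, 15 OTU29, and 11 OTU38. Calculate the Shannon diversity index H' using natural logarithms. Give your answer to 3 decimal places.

Total N = 2+59+15+11 = 87, so the proportions are 0.02299, 0.67816, 0.17241, 0.12644 (working shown to 5 dp, full precision carried).
Each pᵢ ln pᵢ term: 0.02299×(-3.77276)=-0.08673, 0.67816×(-0.38837)=-0.26338, 0.17241×(-1.75786)=-0.30308, 0.12644×(-2.06801)=-0.26147.
Sum = -0.91466, so H' = 0.915.

0.915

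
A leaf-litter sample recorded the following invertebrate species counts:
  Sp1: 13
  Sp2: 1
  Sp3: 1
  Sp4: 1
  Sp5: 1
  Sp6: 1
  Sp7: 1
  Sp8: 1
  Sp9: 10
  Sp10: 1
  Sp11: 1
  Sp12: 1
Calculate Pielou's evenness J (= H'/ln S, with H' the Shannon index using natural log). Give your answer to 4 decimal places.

0.7197

Total N = 13+1+1+1+1+1+1+1+10+1+1+1 = 33, so the proportions are 0.393939, 0.030303, 0.030303, 0.030303, 0.030303, 0.030303, 0.030303, 0.030303, 0.30303, 0.030303, 0.030303, 0.030303 (working shown to 6 dp, full precision carried).
H' = −Σ pᵢ ln pᵢ = −((-0.366977) + (-0.105955) + (-0.105955) + (-0.105955) + (-0.105955) + (-0.105955) + (-0.105955) + (-0.105955) + (-0.361795) + (-0.105955) + (-0.105955) + (-0.105955)) = 1.788320.
With S = 12 species, ln S = 2.484907, so J = 1.788320/2.484907 = 0.719673, i.e. 0.7197 to 4 decimal places.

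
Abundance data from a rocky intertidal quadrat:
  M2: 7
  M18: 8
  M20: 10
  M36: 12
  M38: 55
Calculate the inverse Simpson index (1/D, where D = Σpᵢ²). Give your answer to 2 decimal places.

2.50

Total N = 7+8+10+12+55 = 92, so the proportions are 0.07609, 0.08696, 0.1087, 0.13043, 0.59783 (working shown to 5 dp, full precision carried).
D = 0.07609² + 0.08696² + 0.1087² + 0.13043² + 0.59783² = 0.00579 + 0.00756 + 0.01181 + 0.01701 + 0.35740 = 0.39957.
So 1/D = 2.5027, i.e. 2.50 to 2 decimal places.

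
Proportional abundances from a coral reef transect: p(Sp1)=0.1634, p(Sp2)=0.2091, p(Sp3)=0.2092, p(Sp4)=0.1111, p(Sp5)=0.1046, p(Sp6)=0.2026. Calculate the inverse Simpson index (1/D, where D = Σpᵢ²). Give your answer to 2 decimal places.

5.60

D = 0.1634² + 0.2091² + 0.2092² + 0.1111² + 0.1046² + 0.2026² = 0.026700 + 0.043723 + 0.043765 + 0.012343 + 0.010941 + 0.041047 = 0.178518 (working shown to 6 dp, full precision carried).
So 1/D = 5.6017, i.e. 5.60 to 2 decimal places.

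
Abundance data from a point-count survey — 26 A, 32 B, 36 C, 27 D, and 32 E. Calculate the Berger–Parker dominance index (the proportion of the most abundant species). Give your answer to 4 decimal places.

Total N = 26+32+36+27+32 = 153, so the proportions are 0.169935, 0.20915, 0.235294, 0.176471, 0.20915 (working shown to 6 dp, full precision carried).
The largest proportion is 0.235294, i.e. d = 0.2353 to 4 decimal places.

0.2353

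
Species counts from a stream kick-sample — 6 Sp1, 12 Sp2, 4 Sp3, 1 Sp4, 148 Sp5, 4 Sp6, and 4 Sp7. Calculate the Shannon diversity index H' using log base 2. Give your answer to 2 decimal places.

Total N = 6+12+4+1+148+4+4 = 179, so the proportions are 0.0335, 0.067, 0.0223, 0.0056, 0.8268, 0.0223, 0.0223 (working shown to 4 dp, full precision carried).
Each pᵢ log₂ pᵢ term: 0.0335×(-4.8989)=-0.1642, 0.067×(-3.8989)=-0.2614, 0.0223×(-5.4838)=-0.1225, 0.0056×(-7.4838)=-0.0418, 0.8268×(-0.2744)=-0.2268, 0.0223×(-5.4838)=-0.1225, 0.0223×(-5.4838)=-0.1225.
Sum = -1.0619, so H' = 1.06.

1.06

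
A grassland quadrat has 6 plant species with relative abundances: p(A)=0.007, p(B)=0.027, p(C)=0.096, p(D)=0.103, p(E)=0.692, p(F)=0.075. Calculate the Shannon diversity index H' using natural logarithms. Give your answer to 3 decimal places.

Each pᵢ ln pᵢ term (working shown to 5 dp, full precision carried): 0.007×(-4.96185)=-0.03473, 0.027×(-3.61192)=-0.09752, 0.096×(-2.34341)=-0.22497, 0.103×(-2.27303)=-0.23412, 0.692×(-0.36817)=-0.25477, 0.075×(-2.59027)=-0.19427.
Sum = -1.04039, so H' = 1.040.

1.040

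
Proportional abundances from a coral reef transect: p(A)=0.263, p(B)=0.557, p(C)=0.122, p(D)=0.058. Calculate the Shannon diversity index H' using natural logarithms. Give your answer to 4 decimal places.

1.0990

Each pᵢ ln pᵢ term (working shown to 6 dp, full precision carried): 0.263×(-1.335601)=-0.351263, 0.557×(-0.585190)=-0.325951, 0.122×(-2.103734)=-0.256656, 0.058×(-2.847312)=-0.165144.
Sum = -1.099014, so H' = 1.0990.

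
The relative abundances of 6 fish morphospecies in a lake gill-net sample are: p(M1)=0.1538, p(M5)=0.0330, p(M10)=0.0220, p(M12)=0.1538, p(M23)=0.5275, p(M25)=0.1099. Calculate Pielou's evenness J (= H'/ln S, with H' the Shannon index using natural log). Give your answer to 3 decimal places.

H' = −Σ pᵢ ln pᵢ = −((-0.28793) + (-0.11257) + (-0.08397) + (-0.28793) + (-0.33739) + (-0.24268)) = 1.35247 (working shown to 5 dp, full precision carried).
With S = 6 species, ln S = 1.79176, so J = 1.35247/1.79176 = 0.75483, i.e. 0.755 to 3 decimal places.

0.755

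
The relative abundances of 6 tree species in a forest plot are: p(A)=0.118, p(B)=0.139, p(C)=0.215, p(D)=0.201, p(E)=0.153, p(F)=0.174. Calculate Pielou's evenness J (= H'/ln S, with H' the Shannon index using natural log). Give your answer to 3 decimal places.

0.988

H' = −Σ pᵢ ln pᵢ = −((-0.25217) + (-0.27429) + (-0.33048) + (-0.32249) + (-0.28723) + (-0.30427)) = 1.77094 (working shown to 5 dp, full precision carried).
With S = 6 species, ln S = 1.79176, so J = 1.77094/1.79176 = 0.98838, i.e. 0.988 to 3 decimal places.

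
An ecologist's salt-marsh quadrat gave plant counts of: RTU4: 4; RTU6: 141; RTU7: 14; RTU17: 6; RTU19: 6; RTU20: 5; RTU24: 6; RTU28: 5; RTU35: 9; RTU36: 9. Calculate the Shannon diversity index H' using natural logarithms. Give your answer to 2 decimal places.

Total N = 4+141+14+6+6+5+6+5+9+9 = 205, so the proportions are 0.0195, 0.6878, 0.0683, 0.0293, 0.0293, 0.0244, 0.0293, 0.0244, 0.0439, 0.0439 (working shown to 4 dp, full precision carried).
Each pᵢ ln pᵢ term: 0.0195×(-3.9367)=-0.0768, 0.6878×(-0.3743)=-0.2574, 0.0683×(-2.6840)=-0.1833, 0.0293×(-3.5313)=-0.1034, 0.0293×(-3.5313)=-0.1034, 0.0244×(-3.7136)=-0.0906, 0.0293×(-3.5313)=-0.1034, 0.0244×(-3.7136)=-0.0906, 0.0439×(-3.1258)=-0.1372, 0.0439×(-3.1258)=-0.1372.
Sum = -1.2832, so H' = 1.28.

1.28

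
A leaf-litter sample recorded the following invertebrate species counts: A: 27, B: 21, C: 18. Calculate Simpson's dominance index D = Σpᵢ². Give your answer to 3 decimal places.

0.343

Total N = 27+21+18 = 66, so the proportions are 0.40909, 0.31818, 0.27273 (working shown to 5 dp, full precision carried).
D = 0.40909² + 0.31818² + 0.27273² = 0.16736 + 0.10124 + 0.07438 = 0.34298.
To 3 decimal places, D = 0.343.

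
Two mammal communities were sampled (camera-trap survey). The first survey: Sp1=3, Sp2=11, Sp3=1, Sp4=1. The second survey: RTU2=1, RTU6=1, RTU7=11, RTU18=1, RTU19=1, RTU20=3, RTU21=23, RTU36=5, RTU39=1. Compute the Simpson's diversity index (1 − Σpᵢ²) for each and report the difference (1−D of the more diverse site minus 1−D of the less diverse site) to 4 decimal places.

0.2037

The first survey: N=16, proportions 0.1875, 0.6875, 0.0625, 0.0625, giving 1−D = 0.484375 (working shown to 6 dp, full precision carried).
The second survey: N=47, proportions 0.021277, 0.021277, 0.234043, 0.021277, 0.021277, 0.06383, 0.489362, 0.106383, 0.021277, giving 1−D = 0.688094.
Difference = |0.484375 − 0.688094| = 0.203719, i.e. 0.2037 to 4 decimal places.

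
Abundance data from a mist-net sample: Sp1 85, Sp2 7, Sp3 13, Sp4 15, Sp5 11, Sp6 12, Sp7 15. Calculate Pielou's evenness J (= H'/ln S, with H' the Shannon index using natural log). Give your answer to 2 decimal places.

0.77

Total N = 85+7+13+15+11+12+15 = 158, so the proportions are 0.538, 0.0443, 0.0823, 0.0949, 0.0696, 0.0759, 0.0949 (working shown to 4 dp, full precision carried).
H' = −Σ pᵢ ln pᵢ = −((-0.3335) + (-0.1381) + (-0.2055) + (-0.2235) + (-0.1855) + (-0.1958) + (-0.2235)) = 1.5055.
With S = 7 species, ln S = 1.9459, so J = 1.5055/1.9459 = 0.7737, i.e. 0.77 to 2 decimal places.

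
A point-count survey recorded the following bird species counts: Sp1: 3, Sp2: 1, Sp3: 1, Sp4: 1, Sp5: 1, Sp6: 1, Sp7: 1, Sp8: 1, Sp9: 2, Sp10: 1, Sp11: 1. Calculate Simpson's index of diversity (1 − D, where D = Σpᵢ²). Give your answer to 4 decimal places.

Total N = 3+1+1+1+1+1+1+1+2+1+1 = 14, so the proportions are 0.214286, 0.071429, 0.071429, 0.071429, 0.071429, 0.071429, 0.071429, 0.071429, 0.142857, 0.071429, 0.071429 (working shown to 6 dp, full precision carried).
D = 0.214286² + 0.071429² + 0.071429² + 0.071429² + 0.071429² + 0.071429² + 0.071429² + 0.071429² + 0.142857² + 0.071429² + 0.071429² = 0.045918 + 0.005102 + 0.005102 + 0.005102 + 0.005102 + 0.005102 + 0.005102 + 0.005102 + 0.020408 + 0.005102 + 0.005102 = 0.112245.
So 1 − D = 0.887755, i.e. 0.8878 to 4 decimal places.

0.8878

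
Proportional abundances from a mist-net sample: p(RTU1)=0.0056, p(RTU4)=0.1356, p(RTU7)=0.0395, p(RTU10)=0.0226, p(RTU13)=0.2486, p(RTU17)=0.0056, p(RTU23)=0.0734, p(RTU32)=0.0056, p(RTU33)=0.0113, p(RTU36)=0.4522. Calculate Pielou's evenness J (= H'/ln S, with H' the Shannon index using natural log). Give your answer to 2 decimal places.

H' = −Σ pᵢ ln pᵢ = −((-0.0290) + (-0.2709) + (-0.1276) + (-0.0856) + (-0.3460) + (-0.0290) + (-0.1917) + (-0.0290) + (-0.0507) + (-0.3589)) = 1.5186 (working shown to 4 dp, full precision carried).
With S = 10 species, ln S = 2.3026, so J = 1.5186/2.3026 = 0.6595, i.e. 0.66 to 2 decimal places.

0.66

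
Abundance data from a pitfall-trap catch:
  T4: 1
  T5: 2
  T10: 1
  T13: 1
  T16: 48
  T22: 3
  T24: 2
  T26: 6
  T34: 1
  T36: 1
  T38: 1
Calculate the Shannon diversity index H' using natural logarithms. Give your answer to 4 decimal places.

Total N = 1+2+1+1+48+3+2+6+1+1+1 = 67, so the proportions are 0.014925, 0.029851, 0.014925, 0.014925, 0.716418, 0.044776, 0.029851, 0.089552, 0.014925, 0.014925, 0.014925 (working shown to 6 dp, full precision carried).
Each pᵢ ln pᵢ term: 0.014925×(-4.204693)=-0.062757, 0.029851×(-3.511545)=-0.104822, 0.014925×(-4.204693)=-0.062757, 0.014925×(-4.204693)=-0.062757, 0.716418×(-0.333492)=-0.238919, 0.044776×(-3.106080)=-0.139078, 0.029851×(-3.511545)=-0.104822, 0.089552×(-2.412933)=-0.216084, 0.014925×(-4.204693)=-0.062757, 0.014925×(-4.204693)=-0.062757, 0.014925×(-4.204693)=-0.062757.
Sum = -1.180265, so H' = 1.1803.

1.1803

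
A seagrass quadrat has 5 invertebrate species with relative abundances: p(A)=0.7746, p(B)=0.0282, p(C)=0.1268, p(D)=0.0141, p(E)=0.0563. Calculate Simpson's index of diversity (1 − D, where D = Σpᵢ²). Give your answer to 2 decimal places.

D = 0.7746² + 0.0282² + 0.1268² + 0.0141² + 0.0563² = 0.6000 + 0.0008 + 0.0161 + 0.0002 + 0.0032 = 0.6202 (working shown to 4 dp, full precision carried).
So 1 − D = 0.3798, i.e. 0.38 to 2 decimal places.

0.38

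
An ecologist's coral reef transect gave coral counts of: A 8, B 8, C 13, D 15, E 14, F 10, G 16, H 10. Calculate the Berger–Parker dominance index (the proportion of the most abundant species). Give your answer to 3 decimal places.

Total N = 8+8+13+15+14+10+16+10 = 94, so the proportions are 0.08511, 0.08511, 0.1383, 0.15957, 0.14894, 0.10638, 0.17021, 0.10638 (working shown to 5 dp, full precision carried).
The largest proportion is 0.17021, i.e. d = 0.170 to 3 decimal places.

0.170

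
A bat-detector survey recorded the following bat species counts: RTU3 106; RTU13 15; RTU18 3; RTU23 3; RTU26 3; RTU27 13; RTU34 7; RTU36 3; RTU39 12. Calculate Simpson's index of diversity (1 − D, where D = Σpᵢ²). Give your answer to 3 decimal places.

0.564

Total N = 106+15+3+3+3+13+7+3+12 = 165, so the proportions are 0.64242, 0.09091, 0.01818, 0.01818, 0.01818, 0.07879, 0.04242, 0.01818, 0.07273 (working shown to 5 dp, full precision carried).
D = 0.64242² + 0.09091² + 0.01818² + 0.01818² + 0.01818² + 0.07879² + 0.04242² + 0.01818² + 0.07273² = 0.41271 + 0.00826 + 0.00033 + 0.00033 + 0.00033 + 0.00621 + 0.00180 + 0.00033 + 0.00529 = 0.43559.
So 1 − D = 0.56441, i.e. 0.564 to 3 decimal places.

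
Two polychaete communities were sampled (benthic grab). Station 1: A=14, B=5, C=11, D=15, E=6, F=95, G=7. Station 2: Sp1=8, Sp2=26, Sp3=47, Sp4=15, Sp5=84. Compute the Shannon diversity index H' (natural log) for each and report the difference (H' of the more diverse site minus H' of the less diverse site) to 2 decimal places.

0.02

Station 1: N=153, proportions 0.0915, 0.0327, 0.0719, 0.098, 0.0392, 0.6209, 0.0458, giving H' = 1.3116 (working shown to 4 dp, full precision carried).
Station 2: N=180, proportions 0.0444, 0.1444, 0.2611, 0.0833, 0.4667, giving H' = 1.3312.
Difference = |1.3116 − 1.3312| = 0.0196, i.e. 0.02 to 2 decimal places.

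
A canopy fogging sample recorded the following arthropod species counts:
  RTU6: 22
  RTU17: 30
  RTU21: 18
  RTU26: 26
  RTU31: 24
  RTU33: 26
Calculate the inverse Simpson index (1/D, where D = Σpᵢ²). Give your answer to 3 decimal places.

Total N = 22+30+18+26+24+26 = 146, so the proportions are 0.1506849, 0.2054795, 0.1232877, 0.1780822, 0.1643836, 0.1780822 (working shown to 7 dp, full precision carried).
D = 0.1506849² + 0.2054795² + 0.1232877² + 0.1780822² + 0.1643836² + 0.1780822² = 0.0227059 + 0.0422218 + 0.0151998 + 0.0317133 + 0.0270220 + 0.0317133 = 0.1705761.
So 1/D = 5.86249, i.e. 5.862 to 3 decimal places.

5.862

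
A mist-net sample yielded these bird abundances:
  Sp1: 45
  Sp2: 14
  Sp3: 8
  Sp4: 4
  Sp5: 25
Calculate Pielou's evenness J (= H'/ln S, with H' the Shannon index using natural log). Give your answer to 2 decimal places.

Total N = 45+14+8+4+25 = 96, so the proportions are 0.4688, 0.1458, 0.0833, 0.0417, 0.2604 (working shown to 4 dp, full precision carried).
H' = −Σ pᵢ ln pᵢ = −((-0.3552) + (-0.2808) + (-0.2071) + (-0.1324) + (-0.3504)) = 1.3258.
With S = 5 species, ln S = 1.6094, so J = 1.3258/1.6094 = 0.8238, i.e. 0.82 to 2 decimal places.

0.82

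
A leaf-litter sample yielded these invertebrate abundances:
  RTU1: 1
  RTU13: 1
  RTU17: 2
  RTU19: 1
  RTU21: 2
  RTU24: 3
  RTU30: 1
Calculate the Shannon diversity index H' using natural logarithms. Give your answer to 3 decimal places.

1.846

Total N = 1+1+2+1+2+3+1 = 11, so the proportions are 0.09091, 0.09091, 0.18182, 0.09091, 0.18182, 0.27273, 0.09091 (working shown to 5 dp, full precision carried).
Each pᵢ ln pᵢ term: 0.09091×(-2.39790)=-0.21799, 0.09091×(-2.39790)=-0.21799, 0.18182×(-1.70475)=-0.30995, 0.09091×(-2.39790)=-0.21799, 0.18182×(-1.70475)=-0.30995, 0.27273×(-1.29928)=-0.35435, 0.09091×(-2.39790)=-0.21799.
Sum = -1.84622, so H' = 1.846.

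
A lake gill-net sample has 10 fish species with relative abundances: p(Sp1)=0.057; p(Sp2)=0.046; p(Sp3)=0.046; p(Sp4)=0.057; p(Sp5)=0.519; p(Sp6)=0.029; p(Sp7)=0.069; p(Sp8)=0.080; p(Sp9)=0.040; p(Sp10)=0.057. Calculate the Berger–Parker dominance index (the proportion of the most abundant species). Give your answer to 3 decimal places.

0.519

The largest proportion is 0.519, i.e. d = 0.519 to 3 decimal places.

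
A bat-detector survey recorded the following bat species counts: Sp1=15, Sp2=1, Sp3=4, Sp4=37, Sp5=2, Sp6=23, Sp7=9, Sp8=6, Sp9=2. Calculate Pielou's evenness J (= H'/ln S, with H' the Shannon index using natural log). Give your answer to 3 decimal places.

Total N = 15+1+4+37+2+23+9+6+2 = 99, so the proportions are 0.15152, 0.0101, 0.0404, 0.37374, 0.0202, 0.23232, 0.09091, 0.06061, 0.0202 (working shown to 5 dp, full precision carried).
H' = −Σ pᵢ ln pᵢ = −((-0.28592) + (-0.04642) + (-0.12965) + (-0.36783) + (-0.07883) + (-0.33910) + (-0.21799) + (-0.16990) + (-0.07883)) = 1.71447.
With S = 9 species, ln S = 2.19722, so J = 1.71447/2.19722 = 0.78029, i.e. 0.780 to 3 decimal places.

0.780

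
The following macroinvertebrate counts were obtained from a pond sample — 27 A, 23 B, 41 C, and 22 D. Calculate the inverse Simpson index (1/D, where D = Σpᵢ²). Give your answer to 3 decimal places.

3.730

Total N = 27+23+41+22 = 113, so the proportions are 0.2389381, 0.2035398, 0.3628319, 0.1946903 (working shown to 7 dp, full precision carried).
D = 0.2389381² + 0.2035398² + 0.3628319² + 0.1946903² = 0.0570914 + 0.0414285 + 0.1316470 + 0.0379043 = 0.2680711.
So 1/D = 3.73035, i.e. 3.730 to 3 decimal places.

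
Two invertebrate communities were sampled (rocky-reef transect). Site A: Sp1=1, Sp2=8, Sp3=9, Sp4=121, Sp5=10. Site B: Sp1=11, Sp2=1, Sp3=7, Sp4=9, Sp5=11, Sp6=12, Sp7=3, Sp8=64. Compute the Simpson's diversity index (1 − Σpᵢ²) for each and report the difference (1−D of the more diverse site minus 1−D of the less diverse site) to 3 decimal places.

0.339

Site A: N=149, proportions 0.00671141, 0.05369128, 0.06040268, 0.81208054, 0.06711409, giving 1−D = 0.32944462 (working shown to 8 dp, full precision carried).
Site B: N=118, proportions 0.09322034, 0.00847458, 0.05932203, 0.07627119, 0.09322034, 0.10169492, 0.02542373, 0.54237288, giving 1−D = 0.66805516.
Difference = |0.32944462 − 0.66805516| = 0.33861054, i.e. 0.339 to 3 decimal places.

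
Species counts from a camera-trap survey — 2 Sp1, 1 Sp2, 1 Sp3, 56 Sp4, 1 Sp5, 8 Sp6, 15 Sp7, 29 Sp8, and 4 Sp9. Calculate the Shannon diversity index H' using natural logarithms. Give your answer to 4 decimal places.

Total N = 2+1+1+56+1+8+15+29+4 = 117, so the proportions are 0.017094, 0.008547, 0.008547, 0.478632, 0.008547, 0.068376, 0.128205, 0.247863, 0.034188 (working shown to 6 dp, full precision carried).
Each pᵢ ln pᵢ term: 0.017094×(-4.069027)=-0.069556, 0.008547×(-4.762174)=-0.040702, 0.008547×(-4.762174)=-0.040702, 0.478632×(-0.736822)=-0.352667, 0.008547×(-4.762174)=-0.040702, 0.068376×(-2.682732)=-0.183435, 0.128205×(-2.054124)=-0.263349, 0.247863×(-1.394878)=-0.345739, 0.034188×(-3.375880)=-0.115415.
Sum = -1.452268, so H' = 1.4523.

1.4523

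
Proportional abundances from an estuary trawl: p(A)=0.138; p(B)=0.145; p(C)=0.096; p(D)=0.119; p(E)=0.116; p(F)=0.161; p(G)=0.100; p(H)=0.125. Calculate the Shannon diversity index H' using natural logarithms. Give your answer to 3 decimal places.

Each pᵢ ln pᵢ term (working shown to 5 dp, full precision carried): 0.138×(-1.98050)=-0.27331, 0.145×(-1.93102)=-0.28000, 0.096×(-2.34341)=-0.22497, 0.119×(-2.12863)=-0.25331, 0.116×(-2.15417)=-0.24988, 0.161×(-1.82635)=-0.29404, 0.1×(-2.30259)=-0.23026, 0.125×(-2.07944)=-0.25993.
Sum = -2.06570, so H' = 2.066.

2.066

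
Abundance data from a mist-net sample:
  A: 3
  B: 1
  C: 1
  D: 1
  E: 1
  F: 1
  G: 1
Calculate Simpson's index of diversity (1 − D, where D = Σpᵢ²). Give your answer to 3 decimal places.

Total N = 3+1+1+1+1+1+1 = 9, so the proportions are 0.33333, 0.11111, 0.11111, 0.11111, 0.11111, 0.11111, 0.11111 (working shown to 5 dp, full precision carried).
D = 0.33333² + 0.11111² + 0.11111² + 0.11111² + 0.11111² + 0.11111² + 0.11111² = 0.11111 + 0.01235 + 0.01235 + 0.01235 + 0.01235 + 0.01235 + 0.01235 = 0.18519.
So 1 − D = 0.81481, i.e. 0.815 to 3 decimal places.

0.815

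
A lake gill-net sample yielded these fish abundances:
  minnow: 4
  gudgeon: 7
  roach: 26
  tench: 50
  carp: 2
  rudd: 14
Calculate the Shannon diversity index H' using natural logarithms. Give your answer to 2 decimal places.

1.36

Total N = 4+7+26+50+2+14 = 103, so the proportions are 0.0388, 0.068, 0.2524, 0.4854, 0.0194, 0.1359 (working shown to 4 dp, full precision carried).
Each pᵢ ln pᵢ term: 0.0388×(-3.2484)=-0.1262, 0.068×(-2.6888)=-0.1827, 0.2524×(-1.3766)=-0.3475, 0.4854×(-0.7227)=-0.3508, 0.0194×(-3.9416)=-0.0765, 0.1359×(-1.9957)=-0.2713.
Sum = -1.3550, so H' = 1.36.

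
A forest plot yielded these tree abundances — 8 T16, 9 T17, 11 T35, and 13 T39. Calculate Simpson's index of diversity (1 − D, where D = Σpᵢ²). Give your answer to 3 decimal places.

Total N = 8+9+11+13 = 41, so the proportions are 0.19512, 0.21951, 0.26829, 0.31707 (working shown to 5 dp, full precision carried).
D = 0.19512² + 0.21951² + 0.26829² + 0.31707² = 0.03807 + 0.04819 + 0.07198 + 0.10054 = 0.25877.
So 1 − D = 0.74123, i.e. 0.741 to 3 decimal places.

0.741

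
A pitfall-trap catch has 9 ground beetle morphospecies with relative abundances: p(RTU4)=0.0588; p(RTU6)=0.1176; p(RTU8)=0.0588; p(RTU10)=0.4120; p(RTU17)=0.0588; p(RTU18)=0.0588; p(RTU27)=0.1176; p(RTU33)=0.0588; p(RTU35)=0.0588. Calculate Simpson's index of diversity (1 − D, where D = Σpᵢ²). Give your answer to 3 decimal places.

D = 0.0588² + 0.1176² + 0.0588² + 0.412² + 0.0588² + 0.0588² + 0.1176² + 0.0588² + 0.0588² = 0.00346 + 0.01383 + 0.00346 + 0.16974 + 0.00346 + 0.00346 + 0.01383 + 0.00346 + 0.00346 = 0.21815 (working shown to 5 dp, full precision carried).
So 1 − D = 0.78185, i.e. 0.782 to 3 decimal places.

0.782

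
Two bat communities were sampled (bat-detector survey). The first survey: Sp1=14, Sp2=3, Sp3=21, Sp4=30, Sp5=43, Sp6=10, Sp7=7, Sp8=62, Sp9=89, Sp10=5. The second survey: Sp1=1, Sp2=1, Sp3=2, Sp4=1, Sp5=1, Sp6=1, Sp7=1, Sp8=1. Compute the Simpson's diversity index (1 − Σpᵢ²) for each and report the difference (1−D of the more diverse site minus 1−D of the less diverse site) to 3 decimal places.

0.054

The first survey: N=284, proportions 0.049296, 0.010563, 0.073944, 0.105634, 0.151408, 0.035211, 0.024648, 0.21831, 0.31338, 0.017606, giving 1−D = 0.809884 (working shown to 6 dp, full precision carried).
The second survey: N=9, proportions 0.111111, 0.111111, 0.222222, 0.111111, 0.111111, 0.111111, 0.111111, 0.111111, giving 1−D = 0.864198.
Difference = |0.809884 − 0.864198| = 0.054314, i.e. 0.054 to 3 decimal places.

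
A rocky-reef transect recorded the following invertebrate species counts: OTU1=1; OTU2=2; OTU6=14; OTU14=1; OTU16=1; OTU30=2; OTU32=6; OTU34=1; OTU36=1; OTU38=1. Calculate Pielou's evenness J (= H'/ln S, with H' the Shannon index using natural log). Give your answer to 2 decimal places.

Total N = 1+2+14+1+1+2+6+1+1+1 = 30, so the proportions are 0.0333, 0.0667, 0.4667, 0.0333, 0.0333, 0.0667, 0.2, 0.0333, 0.0333, 0.0333 (working shown to 4 dp, full precision carried).
H' = −Σ pᵢ ln pᵢ = −((-0.1134) + (-0.1805) + (-0.3557) + (-0.1134) + (-0.1134) + (-0.1805) + (-0.3219) + (-0.1134) + (-0.1134) + (-0.1134)) = 1.7189.
With S = 10 species, ln S = 2.3026, so J = 1.7189/2.3026 = 0.7465, i.e. 0.75 to 2 decimal places.

0.75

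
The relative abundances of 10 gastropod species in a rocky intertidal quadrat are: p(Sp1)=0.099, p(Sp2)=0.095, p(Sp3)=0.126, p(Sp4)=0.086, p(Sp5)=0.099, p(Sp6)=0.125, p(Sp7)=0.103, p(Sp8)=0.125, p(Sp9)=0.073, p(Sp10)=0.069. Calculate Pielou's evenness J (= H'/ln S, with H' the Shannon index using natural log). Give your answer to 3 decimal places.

H' = −Σ pᵢ ln pᵢ = −((-0.22895) + (-0.22362) + (-0.26101) + (-0.21099) + (-0.22895) + (-0.25993) + (-0.23412) + (-0.25993) + (-0.19106) + (-0.18448)) = 2.28305 (working shown to 5 dp, full precision carried).
With S = 10 species, ln S = 2.30259, so J = 2.28305/2.30259 = 0.99151, i.e. 0.992 to 3 decimal places.

0.992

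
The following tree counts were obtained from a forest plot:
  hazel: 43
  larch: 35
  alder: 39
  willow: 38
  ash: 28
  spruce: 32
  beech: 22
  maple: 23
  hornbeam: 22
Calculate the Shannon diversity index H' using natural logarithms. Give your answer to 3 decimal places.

2.168

Total N = 43+35+39+38+28+32+22+23+22 = 282, so the proportions are 0.15248, 0.12411, 0.1383, 0.13475, 0.09929, 0.11348, 0.07801, 0.08156, 0.07801 (working shown to 5 dp, full precision carried).
Each pᵢ ln pᵢ term: 0.15248×(-1.88071)=-0.28677, 0.12411×(-2.08656)=-0.25897, 0.1383×(-1.97835)=-0.27360, 0.13475×(-2.00432)=-0.27009, 0.09929×(-2.30970)=-0.22933, 0.11348×(-2.17617)=-0.24694, 0.07801×(-2.55086)=-0.19900, 0.08156×(-2.50641)=-0.20442, 0.07801×(-2.55086)=-0.19900.
Sum = -2.16814, so H' = 2.168.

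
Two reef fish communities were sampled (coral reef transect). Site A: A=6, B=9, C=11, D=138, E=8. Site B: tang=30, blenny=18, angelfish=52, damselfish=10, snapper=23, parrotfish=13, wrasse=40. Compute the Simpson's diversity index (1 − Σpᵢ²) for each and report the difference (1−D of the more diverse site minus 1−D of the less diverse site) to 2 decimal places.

Site A: N=172, proportions 0.03488, 0.05233, 0.06395, 0.80233, 0.04651, giving 1−D = 0.34607 (working shown to 5 dp, full precision carried).
Site B: N=186, proportions 0.16129, 0.09677, 0.27957, 0.05376, 0.12366, 0.06989, 0.21505, giving 1−D = 0.81715.
Difference = |0.34607 − 0.81715| = 0.47108, i.e. 0.47 to 2 decimal places.

0.47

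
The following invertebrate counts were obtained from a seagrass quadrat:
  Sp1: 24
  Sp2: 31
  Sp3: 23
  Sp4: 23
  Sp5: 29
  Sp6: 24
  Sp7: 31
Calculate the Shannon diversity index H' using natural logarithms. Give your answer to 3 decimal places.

Total N = 24+31+23+23+29+24+31 = 185, so the proportions are 0.12973, 0.16757, 0.12432, 0.12432, 0.15676, 0.12973, 0.16757 (working shown to 5 dp, full precision carried).
Each pᵢ ln pᵢ term: 0.12973×(-2.04230)=-0.26495, 0.16757×(-1.78637)=-0.29934, 0.12432×(-2.08486)=-0.25920, 0.12432×(-2.08486)=-0.25920, 0.15676×(-1.85306)=-0.29048, 0.12973×(-2.04230)=-0.26495, 0.16757×(-1.78637)=-0.29934.
Sum = -1.93745, so H' = 1.937.

1.937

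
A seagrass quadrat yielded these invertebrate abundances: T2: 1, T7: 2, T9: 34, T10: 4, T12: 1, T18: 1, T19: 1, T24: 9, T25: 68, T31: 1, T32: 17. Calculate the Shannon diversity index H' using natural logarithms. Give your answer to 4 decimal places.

Total N = 1+2+34+4+1+1+1+9+68+1+17 = 139, so the proportions are 0.007194, 0.014388, 0.244604, 0.028777, 0.007194, 0.007194, 0.007194, 0.064748, 0.489209, 0.007194, 0.122302 (working shown to 6 dp, full precision carried).
Each pᵢ ln pᵢ term: 0.007194×(-4.934474)=-0.035500, 0.014388×(-4.241327)=-0.061026, 0.244604×(-1.408113)=-0.344431, 0.028777×(-3.548180)=-0.102106, 0.007194×(-4.934474)=-0.035500, 0.007194×(-4.934474)=-0.035500, 0.007194×(-4.934474)=-0.035500, 0.064748×(-2.737249)=-0.177232, 0.489209×(-0.714966)=-0.349768, 0.007194×(-4.934474)=-0.035500, 0.122302×(-2.101261)=-0.256989.
Sum = -1.469050, so H' = 1.4691.

1.4691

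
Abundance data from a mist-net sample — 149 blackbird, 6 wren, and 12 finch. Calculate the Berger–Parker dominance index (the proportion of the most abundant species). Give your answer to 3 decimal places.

0.892

Total N = 149+6+12 = 167, so the proportions are 0.89222, 0.03593, 0.07186 (working shown to 5 dp, full precision carried).
The largest proportion is 0.89222, i.e. d = 0.892 to 3 decimal places.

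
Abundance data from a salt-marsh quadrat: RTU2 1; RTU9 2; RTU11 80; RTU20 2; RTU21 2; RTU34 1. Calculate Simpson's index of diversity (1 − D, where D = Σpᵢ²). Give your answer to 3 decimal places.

Total N = 1+2+80+2+2+1 = 88, so the proportions are 0.01136, 0.02273, 0.90909, 0.02273, 0.02273, 0.01136 (working shown to 5 dp, full precision carried).
D = 0.01136² + 0.02273² + 0.90909² + 0.02273² + 0.02273² + 0.01136² = 0.00013 + 0.00052 + 0.82645 + 0.00052 + 0.00052 + 0.00013 = 0.82825.
So 1 − D = 0.17175, i.e. 0.172 to 3 decimal places.

0.172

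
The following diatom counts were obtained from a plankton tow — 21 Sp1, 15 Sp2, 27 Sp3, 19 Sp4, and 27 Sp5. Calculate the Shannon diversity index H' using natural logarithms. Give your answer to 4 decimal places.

Total N = 21+15+27+19+27 = 109, so the proportions are 0.192661, 0.137615, 0.247706, 0.174312, 0.247706 (working shown to 6 dp, full precision carried).
Each pᵢ ln pᵢ term: 0.192661×(-1.646825)=-0.317278, 0.137615×(-1.983298)=-0.272931, 0.247706×(-1.395511)=-0.345677, 0.174312×(-1.746909)=-0.304507, 0.247706×(-1.395511)=-0.345677.
Sum = -1.586070, so H' = 1.5861.

1.5861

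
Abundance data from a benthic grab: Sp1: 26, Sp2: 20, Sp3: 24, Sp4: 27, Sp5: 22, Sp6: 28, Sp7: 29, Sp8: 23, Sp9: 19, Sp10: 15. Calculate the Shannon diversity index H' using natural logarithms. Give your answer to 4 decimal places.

Total N = 26+20+24+27+22+28+29+23+19+15 = 233, so the proportions are 0.111588, 0.085837, 0.103004, 0.11588, 0.094421, 0.120172, 0.124464, 0.098712, 0.081545, 0.064378 (working shown to 6 dp, full precision carried).
Each pᵢ ln pᵢ term: 0.111588×(-2.192942)=-0.244706, 0.085837×(-2.455306)=-0.210756, 0.103004×(-2.272985)=-0.234127, 0.11588×(-2.155202)=-0.249744, 0.094421×(-2.359996)=-0.222832, 0.120172×(-2.118834)=-0.254624, 0.124464×(-2.083743)=-0.259350, 0.098712×(-2.315544)=-0.228573, 0.081545×(-2.506599)=-0.204401, 0.064378×(-2.742988)=-0.176587.
Sum = -2.285701, so H' = 2.2857.

2.2857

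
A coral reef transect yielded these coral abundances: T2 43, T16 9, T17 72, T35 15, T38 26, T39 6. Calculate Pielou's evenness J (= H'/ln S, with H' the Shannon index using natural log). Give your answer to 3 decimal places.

0.828

Total N = 43+9+72+15+26+6 = 171, so the proportions are 0.25146, 0.05263, 0.42105, 0.08772, 0.15205, 0.03509 (working shown to 5 dp, full precision carried).
H' = −Σ pᵢ ln pᵢ = −((-0.34713) + (-0.15497) + (-0.36421) + (-0.21347) + (-0.28639) + (-0.11754)) = 1.48372.
With S = 6 species, ln S = 1.79176, so J = 1.48372/1.79176 = 0.82808, i.e. 0.828 to 3 decimal places.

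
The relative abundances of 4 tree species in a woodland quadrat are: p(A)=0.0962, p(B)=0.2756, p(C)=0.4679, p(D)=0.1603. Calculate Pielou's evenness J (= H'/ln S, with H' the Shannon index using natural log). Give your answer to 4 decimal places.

0.8867

H' = −Σ pᵢ ln pᵢ = −((-0.225236) + (-0.355195) + (-0.355370) + (-0.293463)) = 1.229263 (working shown to 6 dp, full precision carried).
With S = 4 species, ln S = 1.386294, so J = 1.229263/1.386294 = 0.886726, i.e. 0.8867 to 4 decimal places.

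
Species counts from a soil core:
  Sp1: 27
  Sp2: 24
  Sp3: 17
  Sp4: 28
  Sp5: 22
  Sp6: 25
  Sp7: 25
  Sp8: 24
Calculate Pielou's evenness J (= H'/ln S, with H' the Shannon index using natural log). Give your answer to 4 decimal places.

Total N = 27+24+17+28+22+25+25+24 = 192, so the proportions are 0.140625, 0.125, 0.088542, 0.145833, 0.114583, 0.130208, 0.130208, 0.125 (working shown to 6 dp, full precision carried).
H' = −Σ pᵢ ln pᵢ = −((-0.275858) + (-0.259930) + (-0.214650) + (-0.280772) + (-0.248239) + (-0.265445) + (-0.265445) + (-0.259930)) = 2.070270.
With S = 8 species, ln S = 2.079442, so J = 2.070270/2.079442 = 0.995589, i.e. 0.9956 to 4 decimal places.

0.9956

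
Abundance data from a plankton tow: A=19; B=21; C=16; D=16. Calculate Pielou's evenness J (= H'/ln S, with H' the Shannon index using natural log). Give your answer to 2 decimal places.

Total N = 19+21+16+16 = 72, so the proportions are 0.2639, 0.2917, 0.2222, 0.2222 (working shown to 4 dp, full precision carried).
H' = −Σ pᵢ ln pᵢ = −((-0.3516) + (-0.3594) + (-0.3342) + (-0.3342)) = 1.3794.
With S = 4 species, ln S = 1.3863, so J = 1.3794/1.3863 = 0.9950, i.e. 1.00 to 2 decimal places.

1.00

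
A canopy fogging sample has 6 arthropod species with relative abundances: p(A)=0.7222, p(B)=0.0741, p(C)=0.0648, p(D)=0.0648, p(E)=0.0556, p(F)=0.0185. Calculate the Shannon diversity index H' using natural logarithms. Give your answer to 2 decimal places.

Each pᵢ ln pᵢ term (working shown to 4 dp, full precision carried): 0.7222×(-0.3255)=-0.2350, 0.0741×(-2.6023)=-0.1928, 0.0648×(-2.7364)=-0.1773, 0.0648×(-2.7364)=-0.1773, 0.0556×(-2.8896)=-0.1607, 0.0185×(-3.9900)=-0.0738.
Sum = -1.0170, so H' = 1.02.

1.02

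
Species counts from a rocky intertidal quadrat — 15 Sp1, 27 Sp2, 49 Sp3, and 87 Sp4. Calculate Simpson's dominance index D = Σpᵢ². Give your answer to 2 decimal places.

Total N = 15+27+49+87 = 178, so the proportions are 0.0843, 0.1517, 0.2753, 0.4888 (working shown to 4 dp, full precision carried).
D = 0.0843² + 0.1517² + 0.2753² + 0.4888² = 0.0071 + 0.0230 + 0.0758 + 0.2389 = 0.3448.
To 2 decimal places, D = 0.34.

0.34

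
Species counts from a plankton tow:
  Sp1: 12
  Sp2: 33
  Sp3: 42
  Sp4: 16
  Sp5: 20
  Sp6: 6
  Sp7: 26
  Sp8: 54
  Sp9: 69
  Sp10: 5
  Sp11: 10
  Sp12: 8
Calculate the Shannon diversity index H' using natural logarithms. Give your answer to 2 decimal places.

Total N = 12+33+42+16+20+6+26+54+69+5+10+8 = 301, so the proportions are 0.0399, 0.1096, 0.1395, 0.0532, 0.0664, 0.0199, 0.0864, 0.1794, 0.2292, 0.0166, 0.0332, 0.0266 (working shown to 4 dp, full precision carried).
Each pᵢ ln pᵢ term: 0.0399×(-3.2222)=-0.1285, 0.1096×(-2.2106)=-0.2424, 0.1395×(-1.9694)=-0.2748, 0.0532×(-2.9345)=-0.1560, 0.0664×(-2.7114)=-0.1802, 0.0199×(-3.9154)=-0.0780, 0.0864×(-2.4490)=-0.2115, 0.1794×(-1.7181)=-0.3082, 0.2292×(-1.4730)=-0.3377, 0.0166×(-4.0977)=-0.0681, 0.0332×(-3.4045)=-0.1131, 0.0266×(-3.6277)=-0.0964.
Sum = -2.1949, so H' = 2.19.

2.19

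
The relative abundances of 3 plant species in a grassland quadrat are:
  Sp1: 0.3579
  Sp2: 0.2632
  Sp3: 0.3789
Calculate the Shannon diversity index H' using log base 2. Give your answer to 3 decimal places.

Each pᵢ log₂ pᵢ term (working shown to 5 dp, full precision carried): 0.3579×(-1.48237)=-0.53054, 0.2632×(-1.92577)=-0.50686, 0.3789×(-1.40011)=-0.53050.
Sum = -1.56791, so H' = 1.568.

1.568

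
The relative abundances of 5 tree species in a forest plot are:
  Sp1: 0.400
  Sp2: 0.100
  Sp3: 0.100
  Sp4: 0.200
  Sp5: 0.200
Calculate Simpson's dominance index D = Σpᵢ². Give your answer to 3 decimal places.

D = 0.4² + 0.1² + 0.1² + 0.2² + 0.2² = 0.16000 + 0.01000 + 0.01000 + 0.04000 + 0.04000 = 0.26000 (working shown to 5 dp, full precision carried).
To 3 decimal places, D = 0.260.

0.260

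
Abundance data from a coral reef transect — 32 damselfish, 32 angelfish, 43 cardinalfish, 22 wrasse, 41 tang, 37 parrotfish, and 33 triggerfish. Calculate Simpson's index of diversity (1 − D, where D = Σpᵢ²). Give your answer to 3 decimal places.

Total N = 32+32+43+22+41+37+33 = 240, so the proportions are 0.13333, 0.13333, 0.17917, 0.09167, 0.17083, 0.15417, 0.1375 (working shown to 5 dp, full precision carried).
D = 0.13333² + 0.13333² + 0.17917² + 0.09167² + 0.17083² + 0.15417² + 0.1375² = 0.01778 + 0.01778 + 0.03210 + 0.00840 + 0.02918 + 0.02377 + 0.01891 = 0.14792.
So 1 − D = 0.85208, i.e. 0.852 to 3 decimal places.

0.852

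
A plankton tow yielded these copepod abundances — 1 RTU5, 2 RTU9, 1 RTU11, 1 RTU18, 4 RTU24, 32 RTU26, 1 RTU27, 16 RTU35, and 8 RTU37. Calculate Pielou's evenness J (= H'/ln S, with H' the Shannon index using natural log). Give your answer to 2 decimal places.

0.67

Total N = 1+2+1+1+4+32+1+16+8 = 66, so the proportions are 0.0152, 0.0303, 0.0152, 0.0152, 0.0606, 0.4848, 0.0152, 0.2424, 0.1212 (working shown to 4 dp, full precision carried).
H' = −Σ pᵢ ln pᵢ = −((-0.0635) + (-0.1060) + (-0.0635) + (-0.0635) + (-0.1699) + (-0.3510) + (-0.0635) + (-0.3435) + (-0.2558)) = 1.4801.
With S = 9 species, ln S = 2.1972, so J = 1.4801/2.1972 = 0.6736, i.e. 0.67 to 2 decimal places.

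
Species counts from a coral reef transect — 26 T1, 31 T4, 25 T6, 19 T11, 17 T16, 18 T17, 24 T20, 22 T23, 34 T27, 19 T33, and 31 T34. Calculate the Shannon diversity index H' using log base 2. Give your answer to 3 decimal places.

Total N = 26+31+25+19+17+18+24+22+34+19+31 = 266, so the proportions are 0.09774, 0.11654, 0.09398, 0.07143, 0.06391, 0.06767, 0.09023, 0.08271, 0.12782, 0.07143, 0.11654 (working shown to 5 dp, full precision carried).
Each pᵢ log₂ pᵢ term: 0.09774×(-3.35484)=-0.32792, 0.11654×(-3.10109)=-0.36140, 0.09398×(-3.41143)=-0.32062, 0.07143×(-3.80735)=-0.27195, 0.06391×(-3.96782)=-0.25358, 0.06767×(-3.88536)=-0.26292, 0.09023×(-3.47032)=-0.31311, 0.08271×(-3.59585)=-0.29740, 0.12782×(-2.96782)=-0.37935, 0.07143×(-3.80735)=-0.27195, 0.11654×(-3.10109)=-0.36140.
Sum = -3.42162, so H' = 3.422.

3.422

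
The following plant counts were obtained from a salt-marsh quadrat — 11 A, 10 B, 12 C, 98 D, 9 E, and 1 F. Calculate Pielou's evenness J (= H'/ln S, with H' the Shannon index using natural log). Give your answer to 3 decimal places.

0.592

Total N = 11+10+12+98+9+1 = 141, so the proportions are 0.07801, 0.07092, 0.08511, 0.69504, 0.06383, 0.00709 (working shown to 5 dp, full precision carried).
H' = −Σ pᵢ ln pᵢ = −((-0.19900) + (-0.18767) + (-0.20969) + (-0.25285) + (-0.17563) + (-0.03510)) = 1.05994.
With S = 6 species, ln S = 1.79176, so J = 1.05994/1.79176 = 0.59156, i.e. 0.592 to 3 decimal places.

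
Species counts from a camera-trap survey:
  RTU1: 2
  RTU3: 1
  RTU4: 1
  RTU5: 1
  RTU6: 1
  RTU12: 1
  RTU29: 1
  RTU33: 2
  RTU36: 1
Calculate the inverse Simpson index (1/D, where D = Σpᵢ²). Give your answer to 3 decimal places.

8.067

Total N = 2+1+1+1+1+1+1+2+1 = 11, so the proportions are 0.1818182, 0.0909091, 0.0909091, 0.0909091, 0.0909091, 0.0909091, 0.0909091, 0.1818182, 0.0909091 (working shown to 7 dp, full precision carried).
D = 0.1818182² + 0.0909091² + 0.0909091² + 0.0909091² + 0.0909091² + 0.0909091² + 0.0909091² + 0.1818182² + 0.0909091² = 0.0330579 + 0.0082645 + 0.0082645 + 0.0082645 + 0.0082645 + 0.0082645 + 0.0082645 + 0.0330579 + 0.0082645 = 0.1239669.
So 1/D = 8.06667, i.e. 8.067 to 3 decimal places.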